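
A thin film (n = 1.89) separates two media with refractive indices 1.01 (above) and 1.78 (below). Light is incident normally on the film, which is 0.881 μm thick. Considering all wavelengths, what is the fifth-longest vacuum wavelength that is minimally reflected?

666 nm

At the upper boundary (n = 1.01 to n = 1.89) the reflected ray undergoes a half-wave phase shift.
At the lower boundary (n = 1.89 to n = 1.78) the reflected ray undergoes no phase shift.
Net: one phase inversion between the two reflected rays.
So the condition for destructive reflection is 2 n t = m λ.
λ = 2 n t / m. The fifth-longest wavelength is m = 5: λ = 2 × 1.89 × 881 / 5.00 = 666 nm.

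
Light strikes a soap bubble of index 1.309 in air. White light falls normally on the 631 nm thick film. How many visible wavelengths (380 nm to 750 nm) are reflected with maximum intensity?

2

At the upper boundary (n = 1.0 to n = 1.309) the reflected ray undergoes a half-wave phase shift.
Bottom surface (1.309 → 1.0): reflection off a lower-index medium gives no phase shift.
Exactly one π shift → a net half-wave offset.
So the condition for constructive reflection is 2 n t = (m + ½) λ.
λ = 2 n t / (m + ½) = 1652 / (m + ½) nm.
m=1: 1101 nm (IR); m=2: 661 nm (visible); m=3: 472 nm (visible); m=4: 367 nm (UV).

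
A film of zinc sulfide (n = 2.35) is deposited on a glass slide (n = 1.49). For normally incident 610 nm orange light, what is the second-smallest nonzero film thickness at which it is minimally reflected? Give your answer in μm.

Top surface (1.0 → 2.35): reflection off a higher-index medium gives a half-wave phase shift.
At the lower boundary (n = 2.35 to n = 1.49) the reflected ray undergoes no phase shift.
Net: one phase inversion between the two reflected rays.
With one net inversion, destructive interference in reflection requires 2 n t = m λ.
The second-smallest nonzero thickness corresponds to m = 2: t = m λ / (2 n) = 2.00 × 610 / (2 × 2.35) = 260 nm.

0.260 μm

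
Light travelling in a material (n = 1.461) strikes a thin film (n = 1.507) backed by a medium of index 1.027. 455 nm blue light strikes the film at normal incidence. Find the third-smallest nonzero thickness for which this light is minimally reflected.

At the upper boundary (n = 1.461 to n = 1.507) the reflected ray undergoes a half-wave phase shift.
Bottom surface (1.507 → 1.027): reflection off a lower-index medium gives no phase shift.
Net: one phase inversion between the two reflected rays.
So the condition for destructive reflection is 2 n t = m λ.
The third-smallest nonzero thickness corresponds to m = 3: t = m λ / (2 n) = 3.00 × 455 / (2 × 1.507) = 453 nm.

453 nm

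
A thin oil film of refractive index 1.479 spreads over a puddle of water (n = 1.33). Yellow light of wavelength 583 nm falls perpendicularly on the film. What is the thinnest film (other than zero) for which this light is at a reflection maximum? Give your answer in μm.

Ray reflecting at the top interface goes from n = 1.0 toward n = 1.479: a half-wave phase shift.
Bottom surface (1.479 → 1.33): reflection off a lower-index medium gives no phase shift.
Exactly one π shift → a net half-wave offset.
So the condition for constructive reflection is 2 n t = (m + ½) λ.
Minimum at m = 0: t = λ / (4 n) = 583 / (4 × 1.479) = 98.5 nm.

0.0985 μm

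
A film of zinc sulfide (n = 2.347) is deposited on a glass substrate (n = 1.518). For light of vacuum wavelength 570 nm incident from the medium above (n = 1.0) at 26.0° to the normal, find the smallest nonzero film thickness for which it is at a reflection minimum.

124 nm

At the upper boundary (n = 1.0 to n = 2.347) the reflected ray undergoes a half-wave phase shift.
At the lower boundary (n = 2.347 to n = 1.518) the reflected ray undergoes no phase shift.
The two reflections differ by half a wavelength.
So the condition for destructive reflection is 2 n t cos θ_r = m λ.
Snell's law: 1.0 sin 26.0° = 2.347 sin θ_r → sin θ_r = 0.187, cos θ_r = 0.982.
Minimum nonzero at m = 1: t = λ / (2 n cos θ_r) = 570 / (2 × 2.347 × 0.982) = 124 nm.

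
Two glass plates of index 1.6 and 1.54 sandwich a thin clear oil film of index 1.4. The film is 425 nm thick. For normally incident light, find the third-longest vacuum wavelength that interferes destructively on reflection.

Top surface (1.6 → 1.4): reflection off a lower-index medium gives no phase shift.
At the lower boundary (n = 1.4 to n = 1.54) the reflected ray undergoes a half-wave phase shift.
Exactly one π shift → a net half-wave offset.
For dark reflection here: 2 n t = m λ.
λ = 2 n t / m. The third-longest wavelength is m = 3: λ = 2 × 1.4 × 425 / 3.00 = 397 nm.

397 nm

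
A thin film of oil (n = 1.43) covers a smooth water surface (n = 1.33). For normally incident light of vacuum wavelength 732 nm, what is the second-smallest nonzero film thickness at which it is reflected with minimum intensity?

At the upper boundary (n = 1.0 to n = 1.43) the reflected ray undergoes a half-wave phase shift.
At the lower boundary (n = 1.43 to n = 1.33) the reflected ray undergoes no phase shift.
Exactly one π shift → a net half-wave offset.
With one net inversion, destructive interference in reflection requires 2 n t = m λ.
The second-smallest nonzero thickness corresponds to m = 2: t = m λ / (2 n) = 2.00 × 732 / (2 × 1.43) = 512 nm.

512 nm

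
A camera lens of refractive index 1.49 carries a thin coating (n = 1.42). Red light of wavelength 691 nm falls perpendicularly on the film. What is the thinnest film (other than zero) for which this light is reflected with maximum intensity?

243 nm

Ray reflecting at the top interface goes from n = 1.0 toward n = 1.42: a half-wave phase shift.
Bottom surface (1.42 → 1.49): reflection off a higher-index medium gives a half-wave phase shift.
Zero or two π shifts → no net half-wave offset.
So the condition for constructive reflection is 2 n t = m λ.
Minimum nonzero at m = 1: t = λ / (2 n) = 691 / (2 × 1.42) = 243 nm.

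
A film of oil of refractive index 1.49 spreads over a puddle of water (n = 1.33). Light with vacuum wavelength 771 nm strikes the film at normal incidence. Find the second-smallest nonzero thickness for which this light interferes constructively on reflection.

388 nm

Top surface (1.0 → 1.49): reflection off a higher-index medium gives a half-wave phase shift.
At the lower boundary (n = 1.49 to n = 1.33) the reflected ray undergoes no phase shift.
Exactly one π shift → a net half-wave offset.
For maximum reflection here: 2 n t = (m + ½) λ.
The second-smallest nonzero thickness corresponds to m = 1: t = (m + ½) λ / (2 n) = 1.50 × 771 / (2 × 1.49) = 388 nm.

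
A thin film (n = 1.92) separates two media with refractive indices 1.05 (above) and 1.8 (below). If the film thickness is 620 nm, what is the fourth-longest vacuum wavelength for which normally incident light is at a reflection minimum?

Ray reflecting at the top interface goes from n = 1.05 toward n = 1.92: a half-wave phase shift.
Ray reflecting at the bottom interface goes from n = 1.92 toward n = 1.8: no phase shift.
Net: one phase inversion between the two reflected rays.
For dark reflection here: 2 n t = m λ.
λ = 2 n t / m. The fourth-longest wavelength is m = 4: λ = 2 × 1.92 × 620 / 4.00 = 595 nm.

595 nm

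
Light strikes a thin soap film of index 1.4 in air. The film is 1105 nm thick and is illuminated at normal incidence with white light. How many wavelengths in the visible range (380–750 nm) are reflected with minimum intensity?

Top surface (1.0 → 1.4): reflection off a higher-index medium gives a half-wave phase shift.
Ray reflecting at the bottom interface goes from n = 1.4 toward n = 1.0: no phase shift.
Net: one phase inversion between the two reflected rays.
So the condition for destructive reflection is 2 n t = m λ.
λ = 2 n t / m = 3094 / m nm.
m=4: 774 nm (IR); m=5: 619 nm (visible); m=6: 516 nm (visible); m=7: 442 nm (visible); m=8: 387 nm (visible); m=9: 344 nm (UV).

4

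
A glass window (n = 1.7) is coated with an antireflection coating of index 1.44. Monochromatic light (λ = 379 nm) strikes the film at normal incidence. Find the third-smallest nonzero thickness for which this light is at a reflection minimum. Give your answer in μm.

At the upper boundary (n = 1.0 to n = 1.44) the reflected ray undergoes a half-wave phase shift.
Bottom surface (1.44 → 1.7): reflection off a higher-index medium gives a half-wave phase shift.
Net: no relative phase inversion (both shifts match).
With no net inversion, destructive interference in reflection requires 2 n t = (m + ½) λ.
The third-smallest nonzero thickness corresponds to m = 2: t = (m + ½) λ / (2 n) = 2.50 × 379 / (2 × 1.44) = 329 nm.

0.329 μm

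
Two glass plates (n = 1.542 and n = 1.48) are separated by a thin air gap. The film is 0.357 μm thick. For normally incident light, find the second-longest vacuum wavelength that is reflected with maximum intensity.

476 nm

Ray reflecting at the top interface goes from n = 1.542 toward n = 1.0: no phase shift.
Bottom surface (1.0 → 1.48): reflection off a higher-index medium gives a half-wave phase shift.
The two reflections differ by half a wavelength.
For strong reflection here: 2 n t = (m + ½) λ.
λ = 2 n t / (m + ½). The second-longest wavelength is m = 1: λ = 2 × 1.0 × 357 / 1.50 = 476 nm.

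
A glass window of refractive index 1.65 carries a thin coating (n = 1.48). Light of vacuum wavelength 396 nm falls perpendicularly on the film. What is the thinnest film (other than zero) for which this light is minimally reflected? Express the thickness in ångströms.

Ray reflecting at the top interface goes from n = 1.0 toward n = 1.48: a half-wave phase shift.
Bottom surface (1.48 → 1.65): reflection off a higher-index medium gives a half-wave phase shift.
Zero or two π shifts → no net half-wave offset.
So the condition for destructive reflection is 2 n t = (m + ½) λ.
Minimum at m = 0: t = λ / (4 n) = 396 / (4 × 1.48) = 66.9 nm.

669 Å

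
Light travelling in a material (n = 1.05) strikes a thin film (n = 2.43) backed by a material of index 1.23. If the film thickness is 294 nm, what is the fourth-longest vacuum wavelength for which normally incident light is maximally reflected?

408 nm

Top surface (1.05 → 2.43): reflection off a higher-index medium gives a half-wave phase shift.
Bottom surface (2.43 → 1.23): reflection off a lower-index medium gives no phase shift.
Exactly one π shift → a net half-wave offset.
With one net inversion, constructive interference in reflection requires 2 n t = (m + ½) λ.
λ = 2 n t / (m + ½). The fourth-longest wavelength is m = 3: λ = 2 × 2.43 × 294 / 3.50 = 408 nm.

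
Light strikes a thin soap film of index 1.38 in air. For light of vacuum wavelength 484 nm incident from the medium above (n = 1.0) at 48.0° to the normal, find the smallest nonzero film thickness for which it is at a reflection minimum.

208 nm

Ray reflecting at the top interface goes from n = 1.0 toward n = 1.38: a half-wave phase shift.
Bottom surface (1.38 → 1.0): reflection off a lower-index medium gives no phase shift.
The two reflections differ by half a wavelength.
For dark reflection here: 2 n t cos θ_r = m λ.
Snell's law: 1.0 sin 48.0° = 1.38 sin θ_r → sin θ_r = 0.539, cos θ_r = 0.843.
Minimum nonzero at m = 1: t = λ / (2 n cos θ_r) = 484 / (2 × 1.38 × 0.843) = 208 nm.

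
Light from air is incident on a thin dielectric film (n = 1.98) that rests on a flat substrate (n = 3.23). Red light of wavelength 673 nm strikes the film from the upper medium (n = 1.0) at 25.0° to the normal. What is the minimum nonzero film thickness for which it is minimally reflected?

At the upper boundary (n = 1.0 to n = 1.98) the reflected ray undergoes a half-wave phase shift.
At the lower boundary (n = 1.98 to n = 3.23) the reflected ray undergoes a half-wave phase shift.
Net: no relative phase inversion (both shifts match).
For minimum reflection here: 2 n t cos θ_r = (m + ½) λ.
Snell's law: 1.0 sin 25.0° = 1.98 sin θ_r → sin θ_r = 0.213, cos θ_r = 0.977.
Minimum at m = 0: t = λ / (4 n cos θ_r) = 673 / (4 × 1.98 × 0.977) = 87.0 nm.

87.0 nm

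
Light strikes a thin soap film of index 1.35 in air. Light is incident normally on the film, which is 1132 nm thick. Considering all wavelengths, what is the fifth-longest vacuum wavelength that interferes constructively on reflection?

679 nm

Top surface (1.0 → 1.35): reflection off a higher-index medium gives a half-wave phase shift.
At the lower boundary (n = 1.35 to n = 1.0) the reflected ray undergoes no phase shift.
Net: one phase inversion between the two reflected rays.
So the condition for constructive reflection is 2 n t = (m + ½) λ.
λ = 2 n t / (m + ½). The fifth-longest wavelength is m = 4: λ = 2 × 1.35 × 1132 / 4.50 = 679 nm.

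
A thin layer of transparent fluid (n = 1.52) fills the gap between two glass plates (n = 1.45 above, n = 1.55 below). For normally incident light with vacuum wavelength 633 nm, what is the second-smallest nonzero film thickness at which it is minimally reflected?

312 nm

Top surface (1.45 → 1.52): reflection off a higher-index medium gives a half-wave phase shift.
Ray reflecting at the bottom interface goes from n = 1.52 toward n = 1.55: a half-wave phase shift.
Zero or two π shifts → no net half-wave offset.
With no net inversion, destructive interference in reflection requires 2 n t = (m + ½) λ.
The second-smallest nonzero thickness corresponds to m = 1: t = (m + ½) λ / (2 n) = 1.50 × 633 / (2 × 1.52) = 312 nm.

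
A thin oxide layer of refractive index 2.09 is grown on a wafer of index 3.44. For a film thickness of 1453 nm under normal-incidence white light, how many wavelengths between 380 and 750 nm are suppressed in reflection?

Ray reflecting at the top interface goes from n = 1.0 toward n = 2.09: a half-wave phase shift.
Bottom surface (2.09 → 3.44): reflection off a higher-index medium gives a half-wave phase shift.
The two reflections carry the same phase change, so no net offset.
With no net inversion, destructive interference in reflection requires 2 n t = (m + ½) λ.
λ = 2 n t / (m + ½) = 6074 / (m + ½) nm.
m=7: 810 nm (IR); m=8: 715 nm (visible); m=9: 639 nm (visible); m=10: 578 nm (visible); m=11: 528 nm (visible); m=12: 486 nm (visible); m=13: 450 nm (visible); m=14: 419 nm (visible); m=15: 392 nm (visible); m=16: 368 nm (UV).

8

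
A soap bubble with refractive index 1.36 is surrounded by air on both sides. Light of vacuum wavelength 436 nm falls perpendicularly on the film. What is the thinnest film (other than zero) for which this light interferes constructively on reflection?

Ray reflecting at the top interface goes from n = 1.0 toward n = 1.36: a half-wave phase shift.
Bottom surface (1.36 → 1.0): reflection off a lower-index medium gives no phase shift.
Exactly one π shift → a net half-wave offset.
So the condition for constructive reflection is 2 n t = (m + ½) λ.
Minimum at m = 0: t = λ / (4 n) = 436 / (4 × 1.36) = 80.1 nm.

80.1 nm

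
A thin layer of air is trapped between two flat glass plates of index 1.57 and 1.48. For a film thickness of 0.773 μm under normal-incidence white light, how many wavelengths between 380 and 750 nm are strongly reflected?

2

At the upper boundary (n = 1.57 to n = 1.0) the reflected ray undergoes no phase shift.
Bottom surface (1.0 → 1.48): reflection off a higher-index medium gives a half-wave phase shift.
Net: one phase inversion between the two reflected rays.
For maximum reflection here: 2 n t = (m + ½) λ.
λ = 2 n t / (m + ½) = 1546 / (m + ½) nm.
m=1: 1031 nm (IR); m=2: 618 nm (visible); m=3: 442 nm (visible); m=4: 344 nm (UV).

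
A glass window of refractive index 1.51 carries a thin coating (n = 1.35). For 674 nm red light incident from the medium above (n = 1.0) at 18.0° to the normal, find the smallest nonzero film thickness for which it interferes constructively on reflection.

256 nm

Top surface (1.0 → 1.35): reflection off a higher-index medium gives a half-wave phase shift.
Ray reflecting at the bottom interface goes from n = 1.35 toward n = 1.51: a half-wave phase shift.
Net: no relative phase inversion (both shifts match).
For strong reflection here: 2 n t cos θ_r = m λ.
Snell's law: 1.0 sin 18.0° = 1.35 sin θ_r → sin θ_r = 0.229, cos θ_r = 0.973.
Minimum nonzero at m = 1: t = λ / (2 n cos θ_r) = 674 / (2 × 1.35 × 0.973) = 256 nm.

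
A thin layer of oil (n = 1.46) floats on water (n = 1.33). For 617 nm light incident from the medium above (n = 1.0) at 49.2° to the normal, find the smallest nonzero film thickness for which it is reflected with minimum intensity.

247 nm

Ray reflecting at the top interface goes from n = 1.0 toward n = 1.46: a half-wave phase shift.
Ray reflecting at the bottom interface goes from n = 1.46 toward n = 1.33: no phase shift.
Net: one phase inversion between the two reflected rays.
With one net inversion, destructive interference in reflection requires 2 n t cos θ_r = m λ.
Snell's law: 1.0 sin 49.2° = 1.46 sin θ_r → sin θ_r = 0.518, cos θ_r = 0.855.
Minimum nonzero at m = 1: t = λ / (2 n cos θ_r) = 617 / (2 × 1.46 × 0.855) = 247 nm.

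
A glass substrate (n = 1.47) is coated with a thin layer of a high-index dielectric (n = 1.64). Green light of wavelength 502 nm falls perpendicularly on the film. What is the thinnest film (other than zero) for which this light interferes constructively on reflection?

Ray reflecting at the top interface goes from n = 1.0 toward n = 1.64: a half-wave phase shift.
Ray reflecting at the bottom interface goes from n = 1.64 toward n = 1.47: no phase shift.
The two reflections differ by half a wavelength.
With one net inversion, constructive interference in reflection requires 2 n t = (m + ½) λ.
Minimum at m = 0: t = λ / (4 n) = 502 / (4 × 1.64) = 76.5 nm.

76.5 nm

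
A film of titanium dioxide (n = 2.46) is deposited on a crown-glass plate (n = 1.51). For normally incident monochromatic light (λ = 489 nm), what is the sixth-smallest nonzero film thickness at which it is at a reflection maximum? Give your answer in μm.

Top surface (1.0 → 2.46): reflection off a higher-index medium gives a half-wave phase shift.
Bottom surface (2.46 → 1.51): reflection off a lower-index medium gives no phase shift.
The two reflections differ by half a wavelength.
For strong reflection here: 2 n t = (m + ½) λ.
The sixth-smallest nonzero thickness corresponds to m = 5: t = (m + ½) λ / (2 n) = 5.50 × 489 / (2 × 2.46) = 547 nm.

0.547 μm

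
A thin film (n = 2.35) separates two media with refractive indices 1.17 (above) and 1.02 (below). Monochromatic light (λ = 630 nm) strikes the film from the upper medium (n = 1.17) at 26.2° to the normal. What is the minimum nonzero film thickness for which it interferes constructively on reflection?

Ray reflecting at the top interface goes from n = 1.17 toward n = 2.35: a half-wave phase shift.
Ray reflecting at the bottom interface goes from n = 2.35 toward n = 1.02: no phase shift.
Exactly one π shift → a net half-wave offset.
With one net inversion, constructive interference in reflection requires 2 n t cos θ_r = (m + ½) λ.
Snell's law: 1.17 sin 26.2° = 2.35 sin θ_r → sin θ_r = 0.220, cos θ_r = 0.976.
Minimum at m = 0: t = λ / (4 n cos θ_r) = 630 / (4 × 2.35 × 0.976) = 68.7 nm.

68.7 nm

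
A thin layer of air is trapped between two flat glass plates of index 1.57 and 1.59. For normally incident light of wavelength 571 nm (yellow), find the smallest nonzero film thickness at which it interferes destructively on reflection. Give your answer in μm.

At the upper boundary (n = 1.57 to n = 1.0) the reflected ray undergoes no phase shift.
Bottom surface (1.0 → 1.59): reflection off a higher-index medium gives a half-wave phase shift.
The two reflections differ by half a wavelength.
For weak reflection here: 2 n t = m λ.
Minimum nonzero at m = 1: t = λ / (2 n) = 571 / (2 × 1.0) = 286 nm.

0.286 μm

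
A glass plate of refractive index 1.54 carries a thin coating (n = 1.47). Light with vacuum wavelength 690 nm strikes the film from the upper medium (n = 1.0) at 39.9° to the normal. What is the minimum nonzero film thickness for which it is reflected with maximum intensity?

261 nm

At the upper boundary (n = 1.0 to n = 1.47) the reflected ray undergoes a half-wave phase shift.
Bottom surface (1.47 → 1.54): reflection off a higher-index medium gives a half-wave phase shift.
Net: no relative phase inversion (both shifts match).
With no net inversion, constructive interference in reflection requires 2 n t cos θ_r = m λ.
Snell's law: 1.0 sin 39.9° = 1.47 sin θ_r → sin θ_r = 0.436, cos θ_r = 0.900.
Minimum nonzero at m = 1: t = λ / (2 n cos θ_r) = 690 / (2 × 1.47 × 0.900) = 261 nm.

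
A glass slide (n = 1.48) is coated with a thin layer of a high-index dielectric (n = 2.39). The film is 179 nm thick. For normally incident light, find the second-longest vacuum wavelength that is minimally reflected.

428 nm

Top surface (1.0 → 2.39): reflection off a higher-index medium gives a half-wave phase shift.
Ray reflecting at the bottom interface goes from n = 2.39 toward n = 1.48: no phase shift.
Net: one phase inversion between the two reflected rays.
So the condition for destructive reflection is 2 n t = m λ.
λ = 2 n t / m. The second-longest wavelength is m = 2: λ = 2 × 2.39 × 179 / 2.00 = 428 nm.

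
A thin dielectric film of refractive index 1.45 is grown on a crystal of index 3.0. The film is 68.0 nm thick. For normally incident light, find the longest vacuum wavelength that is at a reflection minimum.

394 nm

Top surface (1.0 → 1.45): reflection off a higher-index medium gives a half-wave phase shift.
Bottom surface (1.45 → 3.0): reflection off a higher-index medium gives a half-wave phase shift.
Net: no relative phase inversion (both shifts match).
For dark reflection here: 2 n t = (m + ½) λ.
λ = 2 n t / (m + ½). The longest wavelength is m = 0: λ = 2 × 1.45 × 68.0 / 0.500 = 394 nm.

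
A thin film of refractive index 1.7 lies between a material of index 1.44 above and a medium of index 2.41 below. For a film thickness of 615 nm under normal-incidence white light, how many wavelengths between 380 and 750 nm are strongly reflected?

Top surface (1.44 → 1.7): reflection off a higher-index medium gives a half-wave phase shift.
At the lower boundary (n = 1.7 to n = 2.41) the reflected ray undergoes a half-wave phase shift.
The two reflections carry the same phase change, so no net offset.
For strong reflection here: 2 n t = m λ.
λ = 2 n t / m = 2091 / m nm.
m=2: 1046 nm (IR); m=3: 697 nm (visible); m=4: 523 nm (visible); m=5: 418 nm (visible); m=6: 349 nm (UV).

3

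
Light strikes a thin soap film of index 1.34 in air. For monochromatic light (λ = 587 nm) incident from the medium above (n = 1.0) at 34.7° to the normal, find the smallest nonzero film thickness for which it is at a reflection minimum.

Ray reflecting at the top interface goes from n = 1.0 toward n = 1.34: a half-wave phase shift.
Ray reflecting at the bottom interface goes from n = 1.34 toward n = 1.0: no phase shift.
The two reflections differ by half a wavelength.
With one net inversion, destructive interference in reflection requires 2 n t cos θ_r = m λ.
Snell's law: 1.0 sin 34.7° = 1.34 sin θ_r → sin θ_r = 0.425, cos θ_r = 0.905.
Minimum nonzero at m = 1: t = λ / (2 n cos θ_r) = 587 / (2 × 1.34 × 0.905) = 242 nm.

242 nm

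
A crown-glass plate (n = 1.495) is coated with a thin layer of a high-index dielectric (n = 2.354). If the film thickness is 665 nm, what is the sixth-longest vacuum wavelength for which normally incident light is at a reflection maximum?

569 nm

Ray reflecting at the top interface goes from n = 1.0 toward n = 2.354: a half-wave phase shift.
Ray reflecting at the bottom interface goes from n = 2.354 toward n = 1.495: no phase shift.
Net: one phase inversion between the two reflected rays.
For bright reflection here: 2 n t = (m + ½) λ.
λ = 2 n t / (m + ½). The sixth-longest wavelength is m = 5: λ = 2 × 2.354 × 665 / 5.50 = 569 nm.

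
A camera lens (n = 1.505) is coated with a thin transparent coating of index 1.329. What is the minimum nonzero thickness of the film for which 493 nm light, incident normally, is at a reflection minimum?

92.7 nm

At the upper boundary (n = 1.0 to n = 1.329) the reflected ray undergoes a half-wave phase shift.
Bottom surface (1.329 → 1.505): reflection off a higher-index medium gives a half-wave phase shift.
Zero or two π shifts → no net half-wave offset.
So the condition for destructive reflection is 2 n t = (m + ½) λ.
Minimum at m = 0: t = λ / (4 n) = 493 / (4 × 1.329) = 92.7 nm.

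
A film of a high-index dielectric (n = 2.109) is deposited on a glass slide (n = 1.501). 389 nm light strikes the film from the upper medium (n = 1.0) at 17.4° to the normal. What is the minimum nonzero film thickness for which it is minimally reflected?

At the upper boundary (n = 1.0 to n = 2.109) the reflected ray undergoes a half-wave phase shift.
Ray reflecting at the bottom interface goes from n = 2.109 toward n = 1.501: no phase shift.
Exactly one π shift → a net half-wave offset.
With one net inversion, destructive interference in reflection requires 2 n t cos θ_r = m λ.
Snell's law: 1.0 sin 17.4° = 2.109 sin θ_r → sin θ_r = 0.142, cos θ_r = 0.990.
Minimum nonzero at m = 1: t = λ / (2 n cos θ_r) = 389 / (2 × 2.109 × 0.990) = 93.2 nm.

93.2 nm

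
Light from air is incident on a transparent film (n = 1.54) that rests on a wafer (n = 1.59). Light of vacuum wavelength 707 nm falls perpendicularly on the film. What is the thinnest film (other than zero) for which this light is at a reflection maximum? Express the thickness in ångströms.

At the upper boundary (n = 1.0 to n = 1.54) the reflected ray undergoes a half-wave phase shift.
Ray reflecting at the bottom interface goes from n = 1.54 toward n = 1.59: a half-wave phase shift.
Net: no relative phase inversion (both shifts match).
With no net inversion, constructive interference in reflection requires 2 n t = m λ.
Minimum nonzero at m = 1: t = λ / (2 n) = 707 / (2 × 1.54) = 230 nm.

2295 Å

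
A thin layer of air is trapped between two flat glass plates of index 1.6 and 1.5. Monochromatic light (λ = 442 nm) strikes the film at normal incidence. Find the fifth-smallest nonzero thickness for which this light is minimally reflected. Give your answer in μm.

Ray reflecting at the top interface goes from n = 1.6 toward n = 1.0: no phase shift.
At the lower boundary (n = 1.0 to n = 1.5) the reflected ray undergoes a half-wave phase shift.
The two reflections differ by half a wavelength.
So the condition for destructive reflection is 2 n t = m λ.
The fifth-smallest nonzero thickness corresponds to m = 5: t = m λ / (2 n) = 5.00 × 442 / (2 × 1.0) = 1105 nm.

1.11 μm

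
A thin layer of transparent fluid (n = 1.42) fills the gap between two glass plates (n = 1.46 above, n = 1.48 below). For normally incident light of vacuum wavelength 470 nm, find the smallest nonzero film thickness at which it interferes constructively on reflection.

At the upper boundary (n = 1.46 to n = 1.42) the reflected ray undergoes no phase shift.
Ray reflecting at the bottom interface goes from n = 1.42 toward n = 1.48: a half-wave phase shift.
Net: one phase inversion between the two reflected rays.
With one net inversion, constructive interference in reflection requires 2 n t = (m + ½) λ.
Minimum at m = 0: t = λ / (4 n) = 470 / (4 × 1.42) = 82.7 nm.

82.7 nm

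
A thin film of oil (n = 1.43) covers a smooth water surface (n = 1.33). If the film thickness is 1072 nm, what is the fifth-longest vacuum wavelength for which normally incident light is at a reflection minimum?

At the upper boundary (n = 1.0 to n = 1.43) the reflected ray undergoes a half-wave phase shift.
Bottom surface (1.43 → 1.33): reflection off a lower-index medium gives no phase shift.
The two reflections differ by half a wavelength.
So the condition for destructive reflection is 2 n t = m λ.
λ = 2 n t / m. The fifth-longest wavelength is m = 5: λ = 2 × 1.43 × 1072 / 5.00 = 613 nm.

613 nm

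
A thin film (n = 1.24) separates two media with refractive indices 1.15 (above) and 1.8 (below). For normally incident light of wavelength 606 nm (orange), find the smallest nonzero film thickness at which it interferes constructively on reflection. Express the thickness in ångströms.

2444 Å

At the upper boundary (n = 1.15 to n = 1.24) the reflected ray undergoes a half-wave phase shift.
Ray reflecting at the bottom interface goes from n = 1.24 toward n = 1.8: a half-wave phase shift.
The two reflections carry the same phase change, so no net offset.
For maximum reflection here: 2 n t = m λ.
Minimum nonzero at m = 1: t = λ / (2 n) = 606 / (2 × 1.24) = 244 nm.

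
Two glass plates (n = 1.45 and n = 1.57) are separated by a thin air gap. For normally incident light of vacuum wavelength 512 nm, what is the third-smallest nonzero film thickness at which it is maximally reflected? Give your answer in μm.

0.640 μm

Ray reflecting at the top interface goes from n = 1.45 toward n = 1.0: no phase shift.
Ray reflecting at the bottom interface goes from n = 1.0 toward n = 1.57: a half-wave phase shift.
Exactly one π shift → a net half-wave offset.
With one net inversion, constructive interference in reflection requires 2 n t = (m + ½) λ.
The third-smallest nonzero thickness corresponds to m = 2: t = (m + ½) λ / (2 n) = 2.50 × 512 / (2 × 1.0) = 640 nm.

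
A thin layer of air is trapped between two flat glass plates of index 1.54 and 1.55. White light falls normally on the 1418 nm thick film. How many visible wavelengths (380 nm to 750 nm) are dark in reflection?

Ray reflecting at the top interface goes from n = 1.54 toward n = 1.0: no phase shift.
Bottom surface (1.0 → 1.55): reflection off a higher-index medium gives a half-wave phase shift.
Exactly one π shift → a net half-wave offset.
For weak reflection here: 2 n t = m λ.
λ = 2 n t / m = 2836 / m nm.
m=3: 945 nm (IR); m=4: 709 nm (visible); m=5: 567 nm (visible); m=6: 473 nm (visible); m=7: 405 nm (visible); m=8: 355 nm (UV).

4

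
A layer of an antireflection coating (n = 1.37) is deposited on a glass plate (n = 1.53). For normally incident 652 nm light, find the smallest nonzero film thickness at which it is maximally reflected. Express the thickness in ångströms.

2380 Å

At the upper boundary (n = 1.0 to n = 1.37) the reflected ray undergoes a half-wave phase shift.
Ray reflecting at the bottom interface goes from n = 1.37 toward n = 1.53: a half-wave phase shift.
The two reflections carry the same phase change, so no net offset.
For strong reflection here: 2 n t = m λ.
Minimum nonzero at m = 1: t = λ / (2 n) = 652 / (2 × 1.37) = 238 nm.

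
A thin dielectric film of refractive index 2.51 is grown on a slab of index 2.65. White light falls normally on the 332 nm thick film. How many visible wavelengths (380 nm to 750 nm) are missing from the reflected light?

2

Top surface (1.0 → 2.51): reflection off a higher-index medium gives a half-wave phase shift.
Ray reflecting at the bottom interface goes from n = 2.51 toward n = 2.65: a half-wave phase shift.
The two reflections carry the same phase change, so no net offset.
For weak reflection here: 2 n t = (m + ½) λ.
λ = 2 n t / (m + ½) = 1667 / (m + ½) nm.
m=1: 1111 nm (IR); m=2: 667 nm (visible); m=3: 476 nm (visible); m=4: 370 nm (UV).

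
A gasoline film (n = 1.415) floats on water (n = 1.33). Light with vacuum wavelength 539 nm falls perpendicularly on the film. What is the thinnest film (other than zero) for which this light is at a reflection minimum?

At the upper boundary (n = 1.0 to n = 1.415) the reflected ray undergoes a half-wave phase shift.
Ray reflecting at the bottom interface goes from n = 1.415 toward n = 1.33: no phase shift.
The two reflections differ by half a wavelength.
With one net inversion, destructive interference in reflection requires 2 n t = m λ.
Minimum nonzero at m = 1: t = λ / (2 n) = 539 / (2 × 1.415) = 190 nm.

190 nm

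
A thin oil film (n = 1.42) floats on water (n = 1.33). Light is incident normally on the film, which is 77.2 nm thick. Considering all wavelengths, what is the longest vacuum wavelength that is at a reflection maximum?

Top surface (1.0 → 1.42): reflection off a higher-index medium gives a half-wave phase shift.
Bottom surface (1.42 → 1.33): reflection off a lower-index medium gives no phase shift.
Exactly one π shift → a net half-wave offset.
So the condition for constructive reflection is 2 n t = (m + ½) λ.
λ = 2 n t / (m + ½). The longest wavelength is m = 0: λ = 2 × 1.42 × 77.2 / 0.500 = 438 nm.

438 nm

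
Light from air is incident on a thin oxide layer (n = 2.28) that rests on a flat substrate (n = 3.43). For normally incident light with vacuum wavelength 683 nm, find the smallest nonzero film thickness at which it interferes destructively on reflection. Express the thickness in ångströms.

749 Å

Top surface (1.0 → 2.28): reflection off a higher-index medium gives a half-wave phase shift.
Bottom surface (2.28 → 3.43): reflection off a higher-index medium gives a half-wave phase shift.
The two reflections carry the same phase change, so no net offset.
With no net inversion, destructive interference in reflection requires 2 n t = (m + ½) λ.
Minimum at m = 0: t = λ / (4 n) = 683 / (4 × 2.28) = 74.9 nm.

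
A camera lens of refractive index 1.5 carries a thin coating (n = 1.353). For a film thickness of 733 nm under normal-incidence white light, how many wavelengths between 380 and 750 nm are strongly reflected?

At the upper boundary (n = 1.0 to n = 1.353) the reflected ray undergoes a half-wave phase shift.
At the lower boundary (n = 1.353 to n = 1.5) the reflected ray undergoes a half-wave phase shift.
Net: no relative phase inversion (both shifts match).
For maximum reflection here: 2 n t = m λ.
λ = 2 n t / m = 1983 / m nm.
m=2: 992 nm (IR); m=3: 661 nm (visible); m=4: 496 nm (visible); m=5: 397 nm (visible); m=6: 331 nm (UV).

3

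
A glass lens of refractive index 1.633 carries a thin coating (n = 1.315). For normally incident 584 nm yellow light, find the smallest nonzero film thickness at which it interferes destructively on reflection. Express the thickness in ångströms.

Top surface (1.0 → 1.315): reflection off a higher-index medium gives a half-wave phase shift.
Ray reflecting at the bottom interface goes from n = 1.315 toward n = 1.633: a half-wave phase shift.
Net: no relative phase inversion (both shifts match).
So the condition for destructive reflection is 2 n t = (m + ½) λ.
Minimum at m = 0: t = λ / (4 n) = 584 / (4 × 1.315) = 111 nm.

1110 Å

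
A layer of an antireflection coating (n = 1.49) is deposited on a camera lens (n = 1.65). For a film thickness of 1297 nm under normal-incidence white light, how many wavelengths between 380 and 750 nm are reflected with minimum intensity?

5

Top surface (1.0 → 1.49): reflection off a higher-index medium gives a half-wave phase shift.
At the lower boundary (n = 1.49 to n = 1.65) the reflected ray undergoes a half-wave phase shift.
The two reflections carry the same phase change, so no net offset.
For minimum reflection here: 2 n t = (m + ½) λ.
λ = 2 n t / (m + ½) = 3865 / (m + ½) nm.
m=4: 859 nm (IR); m=5: 703 nm (visible); m=6: 595 nm (visible); m=7: 515 nm (visible); m=8: 455 nm (visible); m=9: 407 nm (visible); m=10: 368 nm (UV).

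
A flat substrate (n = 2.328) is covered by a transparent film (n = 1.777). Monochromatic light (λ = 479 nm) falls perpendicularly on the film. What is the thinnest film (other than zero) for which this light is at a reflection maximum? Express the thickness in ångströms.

1348 Å

Ray reflecting at the top interface goes from n = 1.0 toward n = 1.777: a half-wave phase shift.
Ray reflecting at the bottom interface goes from n = 1.777 toward n = 2.328: a half-wave phase shift.
The two reflections carry the same phase change, so no net offset.
So the condition for constructive reflection is 2 n t = m λ.
Minimum nonzero at m = 1: t = λ / (2 n) = 479 / (2 × 1.777) = 135 nm.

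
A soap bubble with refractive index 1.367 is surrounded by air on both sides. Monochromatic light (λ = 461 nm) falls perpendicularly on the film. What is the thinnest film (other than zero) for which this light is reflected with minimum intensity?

Top surface (1.0 → 1.367): reflection off a higher-index medium gives a half-wave phase shift.
Ray reflecting at the bottom interface goes from n = 1.367 toward n = 1.0: no phase shift.
The two reflections differ by half a wavelength.
So the condition for destructive reflection is 2 n t = m λ.
Minimum nonzero at m = 1: t = λ / (2 n) = 461 / (2 × 1.367) = 169 nm.

169 nm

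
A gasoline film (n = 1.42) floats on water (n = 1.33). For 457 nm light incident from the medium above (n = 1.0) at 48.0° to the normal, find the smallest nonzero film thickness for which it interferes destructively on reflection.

At the upper boundary (n = 1.0 to n = 1.42) the reflected ray undergoes a half-wave phase shift.
Ray reflecting at the bottom interface goes from n = 1.42 toward n = 1.33: no phase shift.
Exactly one π shift → a net half-wave offset.
With one net inversion, destructive interference in reflection requires 2 n t cos θ_r = m λ.
Snell's law: 1.0 sin 48.0° = 1.42 sin θ_r → sin θ_r = 0.523, cos θ_r = 0.852.
Minimum nonzero at m = 1: t = λ / (2 n cos θ_r) = 457 / (2 × 1.42 × 0.852) = 189 nm.

189 nm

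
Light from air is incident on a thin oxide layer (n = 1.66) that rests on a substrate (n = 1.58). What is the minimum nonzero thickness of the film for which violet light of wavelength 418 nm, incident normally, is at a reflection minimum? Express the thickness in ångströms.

Ray reflecting at the top interface goes from n = 1.0 toward n = 1.66: a half-wave phase shift.
At the lower boundary (n = 1.66 to n = 1.58) the reflected ray undergoes no phase shift.
Exactly one π shift → a net half-wave offset.
For weak reflection here: 2 n t = m λ.
Minimum nonzero at m = 1: t = λ / (2 n) = 418 / (2 × 1.66) = 126 nm.

1259 Å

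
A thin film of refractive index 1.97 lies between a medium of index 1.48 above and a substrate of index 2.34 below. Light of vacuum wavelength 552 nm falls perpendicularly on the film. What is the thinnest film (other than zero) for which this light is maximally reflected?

140 nm

Top surface (1.48 → 1.97): reflection off a higher-index medium gives a half-wave phase shift.
Bottom surface (1.97 → 2.34): reflection off a higher-index medium gives a half-wave phase shift.
Net: no relative phase inversion (both shifts match).
For bright reflection here: 2 n t = m λ.
Minimum nonzero at m = 1: t = λ / (2 n) = 552 / (2 × 1.97) = 140 nm.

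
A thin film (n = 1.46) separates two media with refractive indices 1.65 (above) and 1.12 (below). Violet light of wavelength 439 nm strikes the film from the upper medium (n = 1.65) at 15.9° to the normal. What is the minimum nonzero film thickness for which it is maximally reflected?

Top surface (1.65 → 1.46): reflection off a lower-index medium gives no phase shift.
Ray reflecting at the bottom interface goes from n = 1.46 toward n = 1.12: no phase shift.
Net: no relative phase inversion (both shifts match).
For strong reflection here: 2 n t cos θ_r = m λ.
Snell's law: 1.65 sin 15.9° = 1.46 sin θ_r → sin θ_r = 0.310, cos θ_r = 0.951.
Minimum nonzero at m = 1: t = λ / (2 n cos θ_r) = 439 / (2 × 1.46 × 0.951) = 158 nm.

158 nm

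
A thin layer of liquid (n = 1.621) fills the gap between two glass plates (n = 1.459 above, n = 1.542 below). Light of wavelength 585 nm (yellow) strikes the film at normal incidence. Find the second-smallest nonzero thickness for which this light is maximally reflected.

271 nm

At the upper boundary (n = 1.459 to n = 1.621) the reflected ray undergoes a half-wave phase shift.
At the lower boundary (n = 1.621 to n = 1.542) the reflected ray undergoes no phase shift.
The two reflections differ by half a wavelength.
So the condition for constructive reflection is 2 n t = (m + ½) λ.
The second-smallest nonzero thickness corresponds to m = 1: t = (m + ½) λ / (2 n) = 1.50 × 585 / (2 × 1.621) = 271 nm.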